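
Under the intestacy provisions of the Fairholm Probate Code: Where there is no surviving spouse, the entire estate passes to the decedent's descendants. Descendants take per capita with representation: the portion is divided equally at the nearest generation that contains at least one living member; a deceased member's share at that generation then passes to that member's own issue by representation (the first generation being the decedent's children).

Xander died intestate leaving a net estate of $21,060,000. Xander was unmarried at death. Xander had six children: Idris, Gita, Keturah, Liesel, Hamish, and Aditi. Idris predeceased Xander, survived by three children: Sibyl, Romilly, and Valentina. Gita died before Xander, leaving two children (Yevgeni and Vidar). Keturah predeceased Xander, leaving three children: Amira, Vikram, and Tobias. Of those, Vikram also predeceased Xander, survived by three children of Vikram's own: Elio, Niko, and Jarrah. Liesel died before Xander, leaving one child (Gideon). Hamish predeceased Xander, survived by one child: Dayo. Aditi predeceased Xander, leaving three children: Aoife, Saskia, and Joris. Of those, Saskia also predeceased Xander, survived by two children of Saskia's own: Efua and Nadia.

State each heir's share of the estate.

Sibyl: $1,620,000; Romilly: $1,620,000; Valentina: $1,620,000; Yevgeni: $1,620,000; Vidar: $1,620,000; Amira: $1,620,000; Elio: $540,000; Niko: $540,000; Jarrah: $540,000; Tobias: $1,620,000; Gideon: $1,620,000; Dayo: $1,620,000; Aoife: $1,620,000; Efua: $810,000; Nadia: $810,000; Joris: $1,620,000

The entire $21,060,000 passes to the descendants.
No child survives, so the initial division is made at the grandchildren's generation.
That amount ($21,060,000) is divided into 13 shares of $1,620,000: Sibyl, Romilly, Valentina, Yevgeni, Vidar, Amira, Tobias, Gideon, Dayo, Aoife, and Joris each take $1,620,000; Vikram's $1,620,000 share passes to Vikram's issue; Saskia's $1,620,000 share passes to Saskia's issue.
Vikram's share ($1,620,000) is divided into 3 shares of $540,000: Elio, Niko, and Jarrah each take $540,000.
Saskia's share ($1,620,000) is divided into 2 shares of $810,000: Efua and Nadia each take $810,000.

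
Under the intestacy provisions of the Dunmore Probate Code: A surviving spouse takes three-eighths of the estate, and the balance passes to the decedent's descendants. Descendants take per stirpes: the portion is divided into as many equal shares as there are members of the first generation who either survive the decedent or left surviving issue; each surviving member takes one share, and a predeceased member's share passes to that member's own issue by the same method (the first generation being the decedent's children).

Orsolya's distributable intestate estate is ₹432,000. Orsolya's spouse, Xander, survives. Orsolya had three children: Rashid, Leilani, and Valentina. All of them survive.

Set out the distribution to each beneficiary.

Xander takes three-eighths of ₹432,000 = ₹162,000. The remaining ₹270,000 passes to the descendants.
The descendants' portion (₹270,000) is divided into 3 shares of ₹90,000: Rashid, Leilani, and Valentina each take ₹90,000.

Xander: ₹162,000; Rashid: ₹90,000; Leilani: ₹90,000; Valentina: ₹90,000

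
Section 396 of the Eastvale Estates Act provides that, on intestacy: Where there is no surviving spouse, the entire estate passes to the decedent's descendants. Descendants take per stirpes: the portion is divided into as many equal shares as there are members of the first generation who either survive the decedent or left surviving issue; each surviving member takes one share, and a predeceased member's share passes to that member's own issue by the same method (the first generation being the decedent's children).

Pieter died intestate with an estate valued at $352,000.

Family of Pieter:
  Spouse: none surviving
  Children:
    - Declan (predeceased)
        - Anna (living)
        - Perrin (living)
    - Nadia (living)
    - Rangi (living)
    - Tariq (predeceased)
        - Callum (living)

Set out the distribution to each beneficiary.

The entire $352,000 passes to the descendants.
That amount ($352,000) is divided into 4 shares of $88,000: Nadia and Rangi each take $88,000; Declan's $88,000 share passes to Declan's issue; Tariq's $88,000 share passes to Tariq's issue.
Declan's share ($88,000) is divided into 2 shares of $44,000: Anna and Perrin each take $44,000.
Tariq's share ($88,000) passes entirely to Callum.

Anna: $44,000; Perrin: $44,000; Nadia: $88,000; Rangi: $88,000; Callum: $88,000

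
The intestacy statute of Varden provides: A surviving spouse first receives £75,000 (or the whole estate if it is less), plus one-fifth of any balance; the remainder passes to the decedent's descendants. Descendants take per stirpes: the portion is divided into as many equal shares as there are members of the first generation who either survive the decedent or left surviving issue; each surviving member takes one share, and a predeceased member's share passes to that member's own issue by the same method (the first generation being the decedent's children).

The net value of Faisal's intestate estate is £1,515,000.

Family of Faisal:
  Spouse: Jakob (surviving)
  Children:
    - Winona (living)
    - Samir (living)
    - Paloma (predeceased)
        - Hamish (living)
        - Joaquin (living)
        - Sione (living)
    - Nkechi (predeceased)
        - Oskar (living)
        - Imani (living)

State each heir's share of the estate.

Jakob first takes £75,000, leaving a balance of £1,440,000. Jakob then takes one-fifth of the balance (£288,000), for a total of £363,000. The remaining £1,152,000 passes to the descendants.
The descendants' portion (£1,152,000) is divided into 4 shares of £288,000: Winona and Samir each take £288,000; Paloma's £288,000 share passes to Paloma's issue; Nkechi's £288,000 share passes to Nkechi's issue.
Paloma's share (£288,000) is divided into 3 shares of £96,000: Hamish, Joaquin, and Sione each take £96,000.
Nkechi's share (£288,000) is divided into 2 shares of £144,000: Oskar and Imani each take £144,000.

Jakob: £363,000; Winona: £288,000; Samir: £288,000; Hamish: £96,000; Joaquin: £96,000; Sione: £96,000; Oskar: £144,000; Imani: £144,000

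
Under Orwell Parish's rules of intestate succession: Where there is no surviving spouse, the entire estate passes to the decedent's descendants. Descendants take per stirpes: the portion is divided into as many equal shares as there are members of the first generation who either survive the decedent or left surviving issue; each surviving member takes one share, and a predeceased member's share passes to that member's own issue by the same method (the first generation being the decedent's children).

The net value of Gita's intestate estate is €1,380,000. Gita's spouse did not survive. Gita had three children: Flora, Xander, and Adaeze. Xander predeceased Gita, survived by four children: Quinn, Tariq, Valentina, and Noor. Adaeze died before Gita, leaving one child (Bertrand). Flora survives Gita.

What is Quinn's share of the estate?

The entire €1,380,000 passes to the descendants.
That amount (€1,380,000) is divided into 3 shares of €460,000: Flora takes €460,000; Xander's €460,000 share passes to Xander's issue; Adaeze's €460,000 share passes to Adaeze's issue.
Xander's share (€460,000) is divided into 4 shares of €115,000: Quinn, Tariq, Valentina, and Noor each take €115,000.
Adaeze's share (€460,000) passes entirely to Bertrand.

Quinn receives €115,000.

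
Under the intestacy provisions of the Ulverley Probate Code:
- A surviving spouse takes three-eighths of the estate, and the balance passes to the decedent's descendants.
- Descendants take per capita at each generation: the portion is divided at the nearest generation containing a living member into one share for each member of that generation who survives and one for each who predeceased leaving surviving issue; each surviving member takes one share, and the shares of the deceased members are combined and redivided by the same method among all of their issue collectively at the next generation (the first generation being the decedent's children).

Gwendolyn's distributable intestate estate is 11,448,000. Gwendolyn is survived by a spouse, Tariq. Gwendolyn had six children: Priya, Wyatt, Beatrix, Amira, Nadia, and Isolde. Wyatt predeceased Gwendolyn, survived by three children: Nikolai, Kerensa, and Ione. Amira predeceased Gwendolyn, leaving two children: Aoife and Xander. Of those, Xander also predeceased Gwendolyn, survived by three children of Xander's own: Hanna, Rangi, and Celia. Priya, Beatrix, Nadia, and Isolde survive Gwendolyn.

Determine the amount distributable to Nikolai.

Tariq takes three-eighths of 11,448,000 = 4,293,000. The remaining 7,155,000 passes to the descendants.
The descendants' portion (7,155,000) is divided at the children's generation into 6 shares of 1,192,500. Priya, Beatrix, Nadia, and Isolde each take 1,192,500. The 2 shares of the deceased (Wyatt and Amira) are combined into a pool of 2,385,000.
That pool (2,385,000) is divided at the grandchildren's generation into 5 shares of 477,000. Nikolai, Kerensa, Ione, and Aoife each take 477,000. The remaining share for the deceased Xander (477,000) is carried to the next generation.
That pool (477,000) is divided at the great-grandchildren's generation equally among Hanna, Rangi, and Celia: 159,000 each.

Nikolai receives 477,000.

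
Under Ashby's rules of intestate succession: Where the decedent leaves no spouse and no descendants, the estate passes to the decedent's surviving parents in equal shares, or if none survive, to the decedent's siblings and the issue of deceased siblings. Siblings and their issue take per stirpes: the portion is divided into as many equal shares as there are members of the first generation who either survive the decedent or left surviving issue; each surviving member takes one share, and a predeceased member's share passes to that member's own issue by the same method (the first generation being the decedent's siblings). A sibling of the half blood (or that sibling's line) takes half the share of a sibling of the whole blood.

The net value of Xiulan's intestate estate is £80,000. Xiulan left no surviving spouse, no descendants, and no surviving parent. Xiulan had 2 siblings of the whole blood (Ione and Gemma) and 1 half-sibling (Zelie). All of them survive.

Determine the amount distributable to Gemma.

Gemma receives £32,000.

The entire £80,000 passes to the siblings and their issue.
Counting each half-blood sibling's line as half a unit, there are 5/2 units in £80,000, so one unit is £32,000. Whole-blood lines (Ione and Gemma) take £32,000 each; half-blood lines (Zelie) take £16,000 each.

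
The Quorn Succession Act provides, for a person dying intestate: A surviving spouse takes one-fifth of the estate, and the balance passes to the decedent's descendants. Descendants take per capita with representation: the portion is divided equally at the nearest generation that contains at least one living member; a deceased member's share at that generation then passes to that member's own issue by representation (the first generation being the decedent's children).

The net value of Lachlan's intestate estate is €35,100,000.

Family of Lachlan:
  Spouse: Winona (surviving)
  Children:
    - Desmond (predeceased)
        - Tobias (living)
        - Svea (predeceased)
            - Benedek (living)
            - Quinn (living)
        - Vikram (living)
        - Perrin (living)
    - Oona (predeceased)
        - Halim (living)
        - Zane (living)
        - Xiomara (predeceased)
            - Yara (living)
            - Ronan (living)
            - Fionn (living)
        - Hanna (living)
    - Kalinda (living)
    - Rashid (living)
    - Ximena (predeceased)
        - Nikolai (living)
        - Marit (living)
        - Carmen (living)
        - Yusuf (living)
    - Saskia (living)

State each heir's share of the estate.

Winona takes one-fifth of €35,100,000 = €7,020,000. The remaining €28,080,000 passes to the descendants.
The descendants' portion (€28,080,000) is divided into 6 shares of €4,680,000: Kalinda, Rashid, and Saskia each take €4,680,000; Desmond's €4,680,000 share passes to Desmond's issue; Oona's €4,680,000 share passes to Oona's issue; Ximena's €4,680,000 share passes to Ximena's issue.
Desmond's share (€4,680,000) is divided into 4 shares of €1,170,000: Tobias, Vikram, and Perrin each take €1,170,000; Svea's €1,170,000 share passes to Svea's issue.
Svea's share (€1,170,000) is divided into 2 shares of €585,000: Benedek and Quinn each take €585,000.
Oona's share (€4,680,000) is divided into 4 shares of €1,170,000: Halim, Zane, and Hanna each take €1,170,000; Xiomara's €1,170,000 share passes to Xiomara's issue.
Xiomara's share (€1,170,000) is divided into 3 shares of €390,000: Yara, Ronan, and Fionn each take €390,000.
Ximena's share (€4,680,000) is divided into 4 shares of €1,170,000: Nikolai, Marit, Carmen, and Yusuf each take €1,170,000.

Winona: €7,020,000; Tobias: €1,170,000; Benedek: €585,000; Quinn: €585,000; Vikram: €1,170,000; Perrin: €1,170,000; Halim: €1,170,000; Zane: €1,170,000; Yara: €390,000; Ronan: €390,000; Fionn: €390,000; Hanna: €1,170,000; Kalinda: €4,680,000; Rashid: €4,680,000; Nikolai: €1,170,000; Marit: €1,170,000; Carmen: €1,170,000; Yusuf: €1,170,000; Saskia: €4,680,000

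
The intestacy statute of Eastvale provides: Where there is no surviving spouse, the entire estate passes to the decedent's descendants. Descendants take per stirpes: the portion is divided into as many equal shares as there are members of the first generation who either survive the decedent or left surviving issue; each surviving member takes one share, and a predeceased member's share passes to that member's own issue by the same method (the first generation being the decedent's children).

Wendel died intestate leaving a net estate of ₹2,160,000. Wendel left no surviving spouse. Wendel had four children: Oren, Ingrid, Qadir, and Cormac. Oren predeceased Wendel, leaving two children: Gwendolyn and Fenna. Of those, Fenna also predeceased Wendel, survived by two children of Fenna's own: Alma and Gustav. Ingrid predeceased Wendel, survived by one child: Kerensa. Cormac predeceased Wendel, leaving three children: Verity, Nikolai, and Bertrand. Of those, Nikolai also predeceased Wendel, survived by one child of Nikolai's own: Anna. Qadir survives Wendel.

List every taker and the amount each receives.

Gwendolyn: ₹270,000; Alma: ₹135,000; Gustav: ₹135,000; Kerensa: ₹540,000; Qadir: ₹540,000; Verity: ₹180,000; Anna: ₹180,000; Bertrand: ₹180,000

The entire ₹2,160,000 passes to the descendants.
That amount (₹2,160,000) is divided into 4 shares of ₹540,000: Qadir takes ₹540,000; Oren's ₹540,000 share passes to Oren's issue; Ingrid's ₹540,000 share passes to Ingrid's issue; Cormac's ₹540,000 share passes to Cormac's issue.
Oren's share (₹540,000) is divided into 2 shares of ₹270,000: Gwendolyn takes ₹270,000; Fenna's ₹270,000 share passes to Fenna's issue.
Fenna's share (₹270,000) is divided into 2 shares of ₹135,000: Alma and Gustav each take ₹135,000.
Ingrid's share (₹540,000) passes entirely to Kerensa.
Cormac's share (₹540,000) is divided into 3 shares of ₹180,000: Verity and Bertrand each take ₹180,000; Nikolai's ₹180,000 share passes to Nikolai's issue.
Nikolai's share (₹180,000) passes entirely to Anna.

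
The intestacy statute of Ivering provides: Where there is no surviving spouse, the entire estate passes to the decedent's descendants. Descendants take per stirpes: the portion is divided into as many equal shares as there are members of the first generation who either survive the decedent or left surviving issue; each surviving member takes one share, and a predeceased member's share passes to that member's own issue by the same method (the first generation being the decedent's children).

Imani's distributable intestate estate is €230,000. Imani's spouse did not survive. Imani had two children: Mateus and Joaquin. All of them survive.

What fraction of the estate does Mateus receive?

The entire €230,000 passes to the descendants.
That amount (€230,000) is divided into 2 shares of €115,000: Mateus and Joaquin each take €115,000.

Mateus receives 1/2 of the estate.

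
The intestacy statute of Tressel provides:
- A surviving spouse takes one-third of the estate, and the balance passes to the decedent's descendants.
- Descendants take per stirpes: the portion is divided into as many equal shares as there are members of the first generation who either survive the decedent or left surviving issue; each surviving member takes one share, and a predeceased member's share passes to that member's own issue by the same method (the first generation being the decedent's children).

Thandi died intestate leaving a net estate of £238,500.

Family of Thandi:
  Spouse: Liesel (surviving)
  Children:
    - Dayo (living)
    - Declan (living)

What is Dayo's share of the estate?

Liesel takes one-third of £238,500 = £79,500. The remaining £159,000 passes to the descendants.
The descendants' portion (£159,000) is divided into 2 shares of £79,500: Dayo and Declan each take £79,500.

Dayo receives £79,500.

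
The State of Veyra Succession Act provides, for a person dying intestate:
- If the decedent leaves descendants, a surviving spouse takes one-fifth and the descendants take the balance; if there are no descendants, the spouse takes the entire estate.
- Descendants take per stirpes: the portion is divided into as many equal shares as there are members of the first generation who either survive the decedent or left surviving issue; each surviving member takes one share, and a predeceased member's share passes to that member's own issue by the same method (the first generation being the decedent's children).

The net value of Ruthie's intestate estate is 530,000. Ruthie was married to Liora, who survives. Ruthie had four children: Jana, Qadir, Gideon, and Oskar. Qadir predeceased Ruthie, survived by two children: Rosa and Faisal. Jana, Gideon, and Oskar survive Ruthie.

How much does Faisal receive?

Liora takes one-fifth of 530,000 = 106,000. The remaining 424,000 passes to the descendants.
The descendants' portion (424,000) is divided into 4 shares of 106,000: Jana, Gideon, and Oskar each take 106,000; Qadir's 106,000 share passes to Qadir's issue.
Qadir's share (106,000) is divided into 2 shares of 53,000: Rosa and Faisal each take 53,000.

Faisal receives 53,000.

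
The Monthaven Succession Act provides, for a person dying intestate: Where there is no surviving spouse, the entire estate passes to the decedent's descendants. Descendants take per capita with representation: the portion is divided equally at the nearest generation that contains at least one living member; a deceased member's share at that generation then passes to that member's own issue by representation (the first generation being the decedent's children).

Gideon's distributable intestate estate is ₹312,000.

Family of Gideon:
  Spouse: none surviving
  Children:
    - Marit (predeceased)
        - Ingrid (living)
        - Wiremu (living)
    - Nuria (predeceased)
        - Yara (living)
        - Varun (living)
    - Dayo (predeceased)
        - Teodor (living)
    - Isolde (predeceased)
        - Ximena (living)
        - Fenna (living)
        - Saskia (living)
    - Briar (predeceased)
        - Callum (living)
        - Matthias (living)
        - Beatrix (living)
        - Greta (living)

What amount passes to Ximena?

Ximena receives ₹26,000.

The entire ₹312,000 passes to the descendants.
No child survives, so the initial division is made at the grandchildren's generation.
That amount (₹312,000) is divided into 12 shares of ₹26,000: Ingrid, Wiremu, Yara, Varun, Teodor, Ximena, Fenna, Saskia, Callum, Matthias, Beatrix, and Greta each take ₹26,000.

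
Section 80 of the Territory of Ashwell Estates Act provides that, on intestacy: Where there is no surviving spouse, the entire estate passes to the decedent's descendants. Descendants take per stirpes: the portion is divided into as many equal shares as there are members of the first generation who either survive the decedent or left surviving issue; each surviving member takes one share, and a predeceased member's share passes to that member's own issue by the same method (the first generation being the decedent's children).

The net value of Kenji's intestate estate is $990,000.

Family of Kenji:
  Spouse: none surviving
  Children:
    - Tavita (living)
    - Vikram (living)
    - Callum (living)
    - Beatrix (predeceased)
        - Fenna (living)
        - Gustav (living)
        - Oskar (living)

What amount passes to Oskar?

Oskar receives $82,500.

The entire $990,000 passes to the descendants.
That amount ($990,000) is divided into 4 shares of $247,500: Tavita, Vikram, and Callum each take $247,500; Beatrix's $247,500 share passes to Beatrix's issue.
Beatrix's share ($247,500) is divided into 3 shares of $82,500: Fenna, Gustav, and Oskar each take $82,500.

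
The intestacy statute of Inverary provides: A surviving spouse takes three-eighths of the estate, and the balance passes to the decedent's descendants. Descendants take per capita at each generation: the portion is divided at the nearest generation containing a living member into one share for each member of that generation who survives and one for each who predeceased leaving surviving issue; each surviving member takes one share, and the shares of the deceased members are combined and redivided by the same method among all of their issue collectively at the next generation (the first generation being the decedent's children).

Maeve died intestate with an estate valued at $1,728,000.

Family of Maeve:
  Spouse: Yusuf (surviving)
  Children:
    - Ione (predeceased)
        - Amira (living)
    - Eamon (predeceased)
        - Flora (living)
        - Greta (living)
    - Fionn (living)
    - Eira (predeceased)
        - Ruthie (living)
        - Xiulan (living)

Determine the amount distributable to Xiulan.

Yusuf takes three-eighths of $1,728,000 = $648,000. The remaining $1,080,000 passes to the descendants.
The descendants' portion ($1,080,000) is divided at the children's generation into 4 shares of $270,000. Fionn takes $270,000. The 3 shares of the deceased (Ione, Eamon, and Eira) are combined into a pool of $810,000.
That pool ($810,000) is divided at the grandchildren's generation equally among Amira, Flora, Greta, Ruthie, and Xiulan: $162,000 each.

Xiulan receives $162,000.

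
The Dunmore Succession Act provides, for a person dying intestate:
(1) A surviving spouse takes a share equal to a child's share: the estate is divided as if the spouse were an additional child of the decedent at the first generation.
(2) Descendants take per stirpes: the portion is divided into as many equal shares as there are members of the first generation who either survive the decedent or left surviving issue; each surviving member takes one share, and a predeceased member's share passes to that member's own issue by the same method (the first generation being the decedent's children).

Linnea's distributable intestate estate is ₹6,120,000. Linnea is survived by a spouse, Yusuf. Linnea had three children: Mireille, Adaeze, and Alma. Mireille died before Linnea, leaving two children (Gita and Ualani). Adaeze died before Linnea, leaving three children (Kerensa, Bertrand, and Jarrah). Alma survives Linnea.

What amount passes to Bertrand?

The spouse counts as an additional share at the children's level, so there are 4 primary shares of ₹1,530,000. Yusuf takes one such share (₹1,530,000).
The children's combined portion (₹4,590,000) is divided into 3 shares of ₹1,530,000: Alma takes ₹1,530,000; Mireille's ₹1,530,000 share passes to Mireille's issue; Adaeze's ₹1,530,000 share passes to Adaeze's issue.
Mireille's share (₹1,530,000) is divided into 2 shares of ₹765,000: Gita and Ualani each take ₹765,000.
Adaeze's share (₹1,530,000) is divided into 3 shares of ₹510,000: Kerensa, Bertrand, and Jarrah each take ₹510,000.

Bertrand receives ₹510,000.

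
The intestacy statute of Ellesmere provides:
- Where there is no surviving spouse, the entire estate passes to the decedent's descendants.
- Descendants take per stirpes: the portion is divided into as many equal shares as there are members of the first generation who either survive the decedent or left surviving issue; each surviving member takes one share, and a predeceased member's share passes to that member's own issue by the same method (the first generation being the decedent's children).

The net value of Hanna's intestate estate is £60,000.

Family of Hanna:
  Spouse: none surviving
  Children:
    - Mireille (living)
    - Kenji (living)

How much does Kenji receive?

Kenji receives £30,000.

The entire £60,000 passes to the descendants.
That amount (£60,000) is divided into 2 shares of £30,000: Mireille and Kenji each take £30,000.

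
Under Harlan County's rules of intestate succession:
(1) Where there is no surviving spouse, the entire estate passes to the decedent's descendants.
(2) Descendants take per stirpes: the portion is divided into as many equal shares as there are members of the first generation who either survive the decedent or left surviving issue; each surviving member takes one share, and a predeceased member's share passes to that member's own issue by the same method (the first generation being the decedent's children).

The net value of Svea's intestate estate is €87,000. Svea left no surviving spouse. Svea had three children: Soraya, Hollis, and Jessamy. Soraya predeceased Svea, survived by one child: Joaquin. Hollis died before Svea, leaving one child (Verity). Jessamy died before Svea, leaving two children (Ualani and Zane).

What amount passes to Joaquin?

The entire €87,000 passes to the descendants.
That amount (€87,000) is divided into 3 shares of €29,000: Soraya's €29,000 share passes to Soraya's issue; Hollis's €29,000 share passes to Hollis's issue; Jessamy's €29,000 share passes to Jessamy's issue.
Soraya's share (€29,000) passes entirely to Joaquin.
Hollis's share (€29,000) passes entirely to Verity.
Jessamy's share (€29,000) is divided into 2 shares of €14,500: Ualani and Zane each take €14,500.

Joaquin receives €29,000.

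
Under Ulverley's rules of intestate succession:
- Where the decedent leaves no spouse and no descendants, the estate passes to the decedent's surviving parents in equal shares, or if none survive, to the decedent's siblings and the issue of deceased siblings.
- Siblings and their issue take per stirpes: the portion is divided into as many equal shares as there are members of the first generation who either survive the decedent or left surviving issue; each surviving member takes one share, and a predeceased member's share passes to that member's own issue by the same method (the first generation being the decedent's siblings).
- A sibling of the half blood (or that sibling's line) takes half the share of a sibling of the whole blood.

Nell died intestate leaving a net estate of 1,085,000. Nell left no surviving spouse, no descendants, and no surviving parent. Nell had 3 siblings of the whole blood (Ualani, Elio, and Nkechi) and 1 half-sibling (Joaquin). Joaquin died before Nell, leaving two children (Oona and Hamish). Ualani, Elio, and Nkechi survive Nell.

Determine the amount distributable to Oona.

Oona receives 77,500.

The entire 1,085,000 passes to the siblings and their issue.
Counting each half-blood sibling's line as half a unit, there are 7/2 units in 1,085,000, so one unit is 310,000. Whole-blood lines (Ualani, Elio, and Nkechi) take 310,000 each; half-blood lines (Joaquin) take 155,000 each.
Joaquin's share (155,000) is divided into 2 shares of 77,500: Oona and Hamish each take 77,500.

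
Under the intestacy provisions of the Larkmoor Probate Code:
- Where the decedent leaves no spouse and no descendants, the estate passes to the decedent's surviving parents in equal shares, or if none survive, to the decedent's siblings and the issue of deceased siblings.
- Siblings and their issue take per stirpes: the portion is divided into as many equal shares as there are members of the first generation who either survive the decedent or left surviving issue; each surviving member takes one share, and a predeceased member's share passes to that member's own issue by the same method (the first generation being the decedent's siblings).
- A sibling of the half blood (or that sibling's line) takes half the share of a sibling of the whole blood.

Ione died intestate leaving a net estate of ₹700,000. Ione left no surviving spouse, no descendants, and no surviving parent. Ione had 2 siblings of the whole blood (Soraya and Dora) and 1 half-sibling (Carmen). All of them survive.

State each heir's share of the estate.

The entire ₹700,000 passes to the siblings and their issue.
Counting each half-blood sibling's line as half a unit, there are 5/2 units in ₹700,000, so one unit is ₹280,000. Whole-blood lines (Soraya and Dora) take ₹280,000 each; half-blood lines (Carmen) take ₹140,000 each.

Carmen: ₹140,000; Soraya: ₹280,000; Dora: ₹280,000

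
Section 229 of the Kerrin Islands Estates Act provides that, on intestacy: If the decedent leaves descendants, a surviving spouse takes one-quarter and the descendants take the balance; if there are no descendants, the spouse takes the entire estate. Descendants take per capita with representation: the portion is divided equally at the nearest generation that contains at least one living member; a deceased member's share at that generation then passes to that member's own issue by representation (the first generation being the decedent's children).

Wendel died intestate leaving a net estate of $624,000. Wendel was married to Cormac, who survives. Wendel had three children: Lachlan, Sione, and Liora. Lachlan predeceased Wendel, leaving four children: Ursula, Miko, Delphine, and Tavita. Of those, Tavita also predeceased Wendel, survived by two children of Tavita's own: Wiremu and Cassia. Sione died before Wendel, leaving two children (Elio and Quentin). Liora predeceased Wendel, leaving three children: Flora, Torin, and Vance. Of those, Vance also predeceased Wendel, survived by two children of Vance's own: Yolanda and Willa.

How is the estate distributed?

Cormac takes one-quarter of $624,000 = $156,000. The remaining $468,000 passes to the descendants.
No child survives, so the initial division is made at the grandchildren's generation.
The descendants' portion ($468,000) is divided into 9 shares of $52,000: Ursula, Miko, Delphine, Elio, Quentin, Flora, and Torin each take $52,000; Tavita's $52,000 share passes to Tavita's issue; Vance's $52,000 share passes to Vance's issue.
Tavita's share ($52,000) is divided into 2 shares of $26,000: Wiremu and Cassia each take $26,000.
Vance's share ($52,000) is divided into 2 shares of $26,000: Yolanda and Willa each take $26,000.

Cormac: $156,000; Ursula: $52,000; Miko: $52,000; Delphine: $52,000; Wiremu: $26,000; Cassia: $26,000; Elio: $52,000; Quentin: $52,000; Flora: $52,000; Torin: $52,000; Yolanda: $26,000; Willa: $26,000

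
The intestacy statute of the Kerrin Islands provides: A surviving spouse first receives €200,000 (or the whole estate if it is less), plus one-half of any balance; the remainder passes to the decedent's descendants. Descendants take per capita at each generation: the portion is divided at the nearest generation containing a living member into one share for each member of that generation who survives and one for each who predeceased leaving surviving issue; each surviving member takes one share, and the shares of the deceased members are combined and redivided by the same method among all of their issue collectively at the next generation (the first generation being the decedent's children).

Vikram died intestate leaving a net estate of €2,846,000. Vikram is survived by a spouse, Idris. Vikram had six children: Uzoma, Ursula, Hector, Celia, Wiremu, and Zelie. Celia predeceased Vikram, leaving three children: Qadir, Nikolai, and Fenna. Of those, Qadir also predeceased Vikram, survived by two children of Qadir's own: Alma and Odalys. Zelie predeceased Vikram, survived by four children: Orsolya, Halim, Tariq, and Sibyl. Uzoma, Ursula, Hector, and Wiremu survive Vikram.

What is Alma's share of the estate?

Alma receives €31,500.

Idris first takes €200,000, leaving a balance of €2,646,000. Idris then takes one-half of the balance (€1,323,000), for a total of €1,523,000. The remaining €1,323,000 passes to the descendants.
The descendants' portion (€1,323,000) is divided at the children's generation into 6 shares of €220,500. Uzoma, Ursula, Hector, and Wiremu each take €220,500. The 2 shares of the deceased (Celia and Zelie) are combined into a pool of €441,000.
That pool (€441,000) is divided at the grandchildren's generation into 7 shares of €63,000. Nikolai, Fenna, Orsolya, Halim, Tariq, and Sibyl each take €63,000. The remaining share for the deceased Qadir (€63,000) is carried to the next generation.
That pool (€63,000) is divided at the great-grandchildren's generation equally among Alma and Odalys: €31,500 each.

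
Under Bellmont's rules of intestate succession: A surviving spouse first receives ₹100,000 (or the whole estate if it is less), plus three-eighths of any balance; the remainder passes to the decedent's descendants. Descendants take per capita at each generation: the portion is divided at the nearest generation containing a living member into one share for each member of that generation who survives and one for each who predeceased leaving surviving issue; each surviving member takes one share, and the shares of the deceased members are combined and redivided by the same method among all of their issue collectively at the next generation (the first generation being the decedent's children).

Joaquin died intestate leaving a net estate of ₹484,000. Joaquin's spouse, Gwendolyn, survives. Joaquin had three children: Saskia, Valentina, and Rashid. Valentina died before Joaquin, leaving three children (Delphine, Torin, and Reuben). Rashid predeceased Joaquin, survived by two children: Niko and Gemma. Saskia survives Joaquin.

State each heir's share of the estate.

Gwendolyn: ₹244,000; Saskia: ₹80,000; Delphine: ₹32,000; Torin: ₹32,000; Reuben: ₹32,000; Niko: ₹32,000; Gemma: ₹32,000

Gwendolyn first takes ₹100,000, leaving a balance of ₹384,000. Gwendolyn then takes three-eighths of the balance (₹144,000), for a total of ₹244,000. The remaining ₹240,000 passes to the descendants.
The descendants' portion (₹240,000) is divided at the children's generation into 3 shares of ₹80,000. Saskia takes ₹80,000. The 2 shares of the deceased (Valentina and Rashid) are combined into a pool of ₹160,000.
That pool (₹160,000) is divided at the grandchildren's generation equally among Delphine, Torin, Reuben, Niko, and Gemma: ₹32,000 each.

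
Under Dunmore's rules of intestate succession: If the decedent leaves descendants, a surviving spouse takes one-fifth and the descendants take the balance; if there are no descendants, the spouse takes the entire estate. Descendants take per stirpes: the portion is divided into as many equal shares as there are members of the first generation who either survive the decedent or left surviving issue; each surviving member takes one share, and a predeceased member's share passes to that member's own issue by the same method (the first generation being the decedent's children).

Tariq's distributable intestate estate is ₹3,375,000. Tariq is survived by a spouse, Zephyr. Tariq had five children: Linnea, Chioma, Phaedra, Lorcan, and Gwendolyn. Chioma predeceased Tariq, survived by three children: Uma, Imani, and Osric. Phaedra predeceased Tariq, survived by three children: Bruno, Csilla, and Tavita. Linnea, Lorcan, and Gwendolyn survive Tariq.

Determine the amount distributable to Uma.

Uma receives ₹180,000.

Zephyr takes one-fifth of ₹3,375,000 = ₹675,000. The remaining ₹2,700,000 passes to the descendants.
The descendants' portion (₹2,700,000) is divided into 5 shares of ₹540,000: Linnea, Lorcan, and Gwendolyn each take ₹540,000; Chioma's ₹540,000 share passes to Chioma's issue; Phaedra's ₹540,000 share passes to Phaedra's issue.
Chioma's share (₹540,000) is divided into 3 shares of ₹180,000: Uma, Imani, and Osric each take ₹180,000.
Phaedra's share (₹540,000) is divided into 3 shares of ₹180,000: Bruno, Csilla, and Tavita each take ₹180,000.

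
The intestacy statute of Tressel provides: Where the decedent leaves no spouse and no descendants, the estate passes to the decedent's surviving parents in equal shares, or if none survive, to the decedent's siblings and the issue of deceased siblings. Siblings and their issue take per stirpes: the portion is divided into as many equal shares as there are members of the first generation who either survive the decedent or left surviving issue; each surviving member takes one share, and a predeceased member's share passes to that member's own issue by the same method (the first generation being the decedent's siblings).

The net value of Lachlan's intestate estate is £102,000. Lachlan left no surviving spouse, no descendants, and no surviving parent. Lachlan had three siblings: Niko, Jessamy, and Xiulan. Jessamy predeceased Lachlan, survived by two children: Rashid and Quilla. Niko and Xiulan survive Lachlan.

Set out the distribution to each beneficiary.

Niko: £34,000; Rashid: £17,000; Quilla: £17,000; Xiulan: £34,000

The entire £102,000 passes to the siblings and their issue.
That amount (£102,000) is divided into 3 shares of £34,000: Niko and Xiulan each take £34,000; Jessamy's £34,000 share passes to Jessamy's issue.
Jessamy's share (£34,000) is divided into 2 shares of £17,000: Rashid and Quilla each take £17,000.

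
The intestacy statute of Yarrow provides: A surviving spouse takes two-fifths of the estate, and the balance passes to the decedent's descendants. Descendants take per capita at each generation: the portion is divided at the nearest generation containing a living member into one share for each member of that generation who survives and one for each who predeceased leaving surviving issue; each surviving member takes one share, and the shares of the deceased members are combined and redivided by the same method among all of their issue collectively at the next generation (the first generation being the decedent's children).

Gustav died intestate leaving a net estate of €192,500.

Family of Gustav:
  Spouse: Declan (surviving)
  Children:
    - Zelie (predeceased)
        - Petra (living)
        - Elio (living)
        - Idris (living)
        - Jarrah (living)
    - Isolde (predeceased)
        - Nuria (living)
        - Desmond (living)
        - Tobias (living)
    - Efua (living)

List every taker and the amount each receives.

Declan takes two-fifths of €192,500 = €77,000. The remaining €115,500 passes to the descendants.
The descendants' portion (€115,500) is divided at the children's generation into 3 shares of €38,500. Efua takes €38,500. The 2 shares of the deceased (Zelie and Isolde) are combined into a pool of €77,000.
That pool (€77,000) is divided at the grandchildren's generation equally among Petra, Elio, Idris, Jarrah, Nuria, Desmond, and Tobias: €11,000 each.

Declan: €77,000; Petra: €11,000; Elio: €11,000; Idris: €11,000; Jarrah: €11,000; Nuria: €11,000; Desmond: €11,000; Tobias: €11,000; Efua: €38,500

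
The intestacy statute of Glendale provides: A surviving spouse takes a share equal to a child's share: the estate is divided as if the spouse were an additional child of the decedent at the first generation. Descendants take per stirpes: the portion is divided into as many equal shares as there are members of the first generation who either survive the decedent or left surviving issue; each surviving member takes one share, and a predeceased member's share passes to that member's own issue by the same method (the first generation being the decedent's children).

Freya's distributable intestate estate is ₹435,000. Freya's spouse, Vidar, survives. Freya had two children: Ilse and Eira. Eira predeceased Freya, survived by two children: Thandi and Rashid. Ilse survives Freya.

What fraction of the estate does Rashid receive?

The spouse counts as an additional share at the children's level, so there are 3 primary shares of ₹145,000. Vidar takes one such share (₹145,000).
The children's combined portion (₹290,000) is divided into 2 shares of ₹145,000: Ilse takes ₹145,000; Eira's ₹145,000 share passes to Eira's issue.
Eira's share (₹145,000) is divided into 2 shares of ₹72,500: Thandi and Rashid each take ₹72,500.

Rashid receives 1/6 of the estate.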